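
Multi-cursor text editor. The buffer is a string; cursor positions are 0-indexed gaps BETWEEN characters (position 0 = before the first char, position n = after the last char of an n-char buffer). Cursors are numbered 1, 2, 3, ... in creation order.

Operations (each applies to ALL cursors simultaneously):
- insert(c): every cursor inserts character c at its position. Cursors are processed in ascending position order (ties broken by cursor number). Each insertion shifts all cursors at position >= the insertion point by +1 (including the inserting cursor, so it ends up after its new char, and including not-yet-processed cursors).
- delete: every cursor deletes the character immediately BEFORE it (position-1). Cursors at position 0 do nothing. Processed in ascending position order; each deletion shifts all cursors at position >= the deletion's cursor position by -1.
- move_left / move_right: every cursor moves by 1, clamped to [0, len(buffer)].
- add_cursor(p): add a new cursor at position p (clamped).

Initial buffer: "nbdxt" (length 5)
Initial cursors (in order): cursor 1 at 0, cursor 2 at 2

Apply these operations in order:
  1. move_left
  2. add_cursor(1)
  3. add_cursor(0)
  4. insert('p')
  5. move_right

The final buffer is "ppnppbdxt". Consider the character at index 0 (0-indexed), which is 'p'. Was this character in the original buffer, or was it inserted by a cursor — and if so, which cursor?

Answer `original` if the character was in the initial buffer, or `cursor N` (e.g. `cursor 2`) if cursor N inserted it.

After op 1 (move_left): buffer="nbdxt" (len 5), cursors c1@0 c2@1, authorship .....
After op 2 (add_cursor(1)): buffer="nbdxt" (len 5), cursors c1@0 c2@1 c3@1, authorship .....
After op 3 (add_cursor(0)): buffer="nbdxt" (len 5), cursors c1@0 c4@0 c2@1 c3@1, authorship .....
After op 4 (insert('p')): buffer="ppnppbdxt" (len 9), cursors c1@2 c4@2 c2@5 c3@5, authorship 14.23....
After op 5 (move_right): buffer="ppnppbdxt" (len 9), cursors c1@3 c4@3 c2@6 c3@6, authorship 14.23....
Authorship (.=original, N=cursor N): 1 4 . 2 3 . . . .
Index 0: author = 1

Answer: cursor 1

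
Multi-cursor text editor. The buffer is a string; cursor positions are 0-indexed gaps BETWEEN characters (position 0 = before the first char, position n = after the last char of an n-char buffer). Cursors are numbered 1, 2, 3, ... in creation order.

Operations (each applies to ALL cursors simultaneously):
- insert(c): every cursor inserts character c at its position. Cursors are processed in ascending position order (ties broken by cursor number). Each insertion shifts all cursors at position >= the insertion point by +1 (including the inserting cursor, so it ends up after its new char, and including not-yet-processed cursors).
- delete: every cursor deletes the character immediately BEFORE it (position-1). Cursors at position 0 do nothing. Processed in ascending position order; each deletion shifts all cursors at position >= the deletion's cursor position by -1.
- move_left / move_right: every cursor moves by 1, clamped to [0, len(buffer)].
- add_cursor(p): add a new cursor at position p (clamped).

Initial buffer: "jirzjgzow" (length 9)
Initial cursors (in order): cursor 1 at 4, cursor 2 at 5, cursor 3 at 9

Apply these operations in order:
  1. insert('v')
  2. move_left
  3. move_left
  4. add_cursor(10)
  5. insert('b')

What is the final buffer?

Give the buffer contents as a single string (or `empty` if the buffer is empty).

After op 1 (insert('v')): buffer="jirzvjvgzowv" (len 12), cursors c1@5 c2@7 c3@12, authorship ....1.2....3
After op 2 (move_left): buffer="jirzvjvgzowv" (len 12), cursors c1@4 c2@6 c3@11, authorship ....1.2....3
After op 3 (move_left): buffer="jirzvjvgzowv" (len 12), cursors c1@3 c2@5 c3@10, authorship ....1.2....3
After op 4 (add_cursor(10)): buffer="jirzvjvgzowv" (len 12), cursors c1@3 c2@5 c3@10 c4@10, authorship ....1.2....3
After op 5 (insert('b')): buffer="jirbzvbjvgzobbwv" (len 16), cursors c1@4 c2@7 c3@14 c4@14, authorship ...1.12.2...34.3

Answer: jirbzvbjvgzobbwv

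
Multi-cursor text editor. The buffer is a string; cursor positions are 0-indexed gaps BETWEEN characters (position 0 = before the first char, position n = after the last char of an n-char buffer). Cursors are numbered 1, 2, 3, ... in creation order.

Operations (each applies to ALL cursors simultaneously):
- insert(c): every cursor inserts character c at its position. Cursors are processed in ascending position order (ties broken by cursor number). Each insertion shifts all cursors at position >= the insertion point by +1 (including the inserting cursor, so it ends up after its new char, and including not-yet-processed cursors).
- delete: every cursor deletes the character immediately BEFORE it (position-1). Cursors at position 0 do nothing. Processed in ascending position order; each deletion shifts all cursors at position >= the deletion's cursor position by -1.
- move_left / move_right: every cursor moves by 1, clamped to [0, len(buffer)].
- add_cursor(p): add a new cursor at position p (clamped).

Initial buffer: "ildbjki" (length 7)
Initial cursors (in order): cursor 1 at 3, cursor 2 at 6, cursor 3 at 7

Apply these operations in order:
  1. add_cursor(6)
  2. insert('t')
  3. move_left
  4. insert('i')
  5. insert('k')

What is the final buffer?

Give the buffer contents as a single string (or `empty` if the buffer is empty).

After op 1 (add_cursor(6)): buffer="ildbjki" (len 7), cursors c1@3 c2@6 c4@6 c3@7, authorship .......
After op 2 (insert('t')): buffer="ildtbjkttit" (len 11), cursors c1@4 c2@9 c4@9 c3@11, authorship ...1...24.3
After op 3 (move_left): buffer="ildtbjkttit" (len 11), cursors c1@3 c2@8 c4@8 c3@10, authorship ...1...24.3
After op 4 (insert('i')): buffer="ilditbjktiitiit" (len 15), cursors c1@4 c2@11 c4@11 c3@14, authorship ...11...2244.33
After op 5 (insert('k')): buffer="ildiktbjktiikktiikt" (len 19), cursors c1@5 c2@14 c4@14 c3@18, authorship ...111...224244.333

Answer: ildiktbjktiikktiikt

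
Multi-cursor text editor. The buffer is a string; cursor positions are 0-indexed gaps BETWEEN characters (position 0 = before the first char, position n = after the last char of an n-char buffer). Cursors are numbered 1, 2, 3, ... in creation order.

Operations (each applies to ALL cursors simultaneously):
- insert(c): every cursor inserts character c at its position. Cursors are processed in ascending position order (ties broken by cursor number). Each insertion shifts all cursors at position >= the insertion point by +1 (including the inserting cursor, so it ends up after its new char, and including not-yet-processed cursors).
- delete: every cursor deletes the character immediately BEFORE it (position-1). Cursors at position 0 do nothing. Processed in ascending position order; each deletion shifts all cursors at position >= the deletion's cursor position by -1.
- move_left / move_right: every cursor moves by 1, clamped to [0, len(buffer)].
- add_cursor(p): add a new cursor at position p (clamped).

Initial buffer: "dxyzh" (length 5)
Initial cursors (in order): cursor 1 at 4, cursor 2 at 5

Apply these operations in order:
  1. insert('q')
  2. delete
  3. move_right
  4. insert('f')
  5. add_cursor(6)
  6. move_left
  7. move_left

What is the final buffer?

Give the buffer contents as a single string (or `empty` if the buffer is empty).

After op 1 (insert('q')): buffer="dxyzqhq" (len 7), cursors c1@5 c2@7, authorship ....1.2
After op 2 (delete): buffer="dxyzh" (len 5), cursors c1@4 c2@5, authorship .....
After op 3 (move_right): buffer="dxyzh" (len 5), cursors c1@5 c2@5, authorship .....
After op 4 (insert('f')): buffer="dxyzhff" (len 7), cursors c1@7 c2@7, authorship .....12
After op 5 (add_cursor(6)): buffer="dxyzhff" (len 7), cursors c3@6 c1@7 c2@7, authorship .....12
After op 6 (move_left): buffer="dxyzhff" (len 7), cursors c3@5 c1@6 c2@6, authorship .....12
After op 7 (move_left): buffer="dxyzhff" (len 7), cursors c3@4 c1@5 c2@5, authorship .....12

Answer: dxyzhff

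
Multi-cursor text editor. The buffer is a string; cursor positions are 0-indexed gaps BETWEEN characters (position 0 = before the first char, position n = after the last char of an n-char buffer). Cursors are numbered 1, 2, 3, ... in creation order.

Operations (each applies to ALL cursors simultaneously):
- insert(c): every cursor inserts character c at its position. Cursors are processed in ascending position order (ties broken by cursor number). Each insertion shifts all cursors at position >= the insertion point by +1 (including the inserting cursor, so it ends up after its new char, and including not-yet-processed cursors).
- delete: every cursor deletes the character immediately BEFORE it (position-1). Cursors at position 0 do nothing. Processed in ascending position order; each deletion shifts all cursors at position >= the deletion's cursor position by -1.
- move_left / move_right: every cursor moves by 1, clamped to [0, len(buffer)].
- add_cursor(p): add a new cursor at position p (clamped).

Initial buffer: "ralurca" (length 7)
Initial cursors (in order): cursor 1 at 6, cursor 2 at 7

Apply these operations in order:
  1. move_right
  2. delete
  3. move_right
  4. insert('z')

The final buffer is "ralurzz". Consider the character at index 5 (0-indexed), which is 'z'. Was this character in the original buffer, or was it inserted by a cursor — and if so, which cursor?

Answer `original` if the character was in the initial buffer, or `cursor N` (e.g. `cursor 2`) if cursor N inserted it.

Answer: cursor 1

Derivation:
After op 1 (move_right): buffer="ralurca" (len 7), cursors c1@7 c2@7, authorship .......
After op 2 (delete): buffer="ralur" (len 5), cursors c1@5 c2@5, authorship .....
After op 3 (move_right): buffer="ralur" (len 5), cursors c1@5 c2@5, authorship .....
After op 4 (insert('z')): buffer="ralurzz" (len 7), cursors c1@7 c2@7, authorship .....12
Authorship (.=original, N=cursor N): . . . . . 1 2
Index 5: author = 1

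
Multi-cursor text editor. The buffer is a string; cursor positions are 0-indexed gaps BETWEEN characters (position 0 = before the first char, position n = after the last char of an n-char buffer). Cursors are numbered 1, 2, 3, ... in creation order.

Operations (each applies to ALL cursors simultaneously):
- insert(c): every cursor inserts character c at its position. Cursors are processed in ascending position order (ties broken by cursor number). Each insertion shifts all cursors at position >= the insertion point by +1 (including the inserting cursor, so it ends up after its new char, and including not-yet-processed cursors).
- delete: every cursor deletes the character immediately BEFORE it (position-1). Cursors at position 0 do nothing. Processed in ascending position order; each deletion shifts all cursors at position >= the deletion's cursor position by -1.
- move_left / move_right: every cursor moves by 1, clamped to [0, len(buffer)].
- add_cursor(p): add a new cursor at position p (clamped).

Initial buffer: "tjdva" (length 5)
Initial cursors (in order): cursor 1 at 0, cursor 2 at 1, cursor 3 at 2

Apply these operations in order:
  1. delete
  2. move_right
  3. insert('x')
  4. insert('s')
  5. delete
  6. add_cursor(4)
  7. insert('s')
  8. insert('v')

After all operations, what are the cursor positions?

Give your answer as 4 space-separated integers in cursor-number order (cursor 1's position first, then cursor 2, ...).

Answer: 12 12 12 12

Derivation:
After op 1 (delete): buffer="dva" (len 3), cursors c1@0 c2@0 c3@0, authorship ...
After op 2 (move_right): buffer="dva" (len 3), cursors c1@1 c2@1 c3@1, authorship ...
After op 3 (insert('x')): buffer="dxxxva" (len 6), cursors c1@4 c2@4 c3@4, authorship .123..
After op 4 (insert('s')): buffer="dxxxsssva" (len 9), cursors c1@7 c2@7 c3@7, authorship .123123..
After op 5 (delete): buffer="dxxxva" (len 6), cursors c1@4 c2@4 c3@4, authorship .123..
After op 6 (add_cursor(4)): buffer="dxxxva" (len 6), cursors c1@4 c2@4 c3@4 c4@4, authorship .123..
After op 7 (insert('s')): buffer="dxxxssssva" (len 10), cursors c1@8 c2@8 c3@8 c4@8, authorship .1231234..
After op 8 (insert('v')): buffer="dxxxssssvvvvva" (len 14), cursors c1@12 c2@12 c3@12 c4@12, authorship .12312341234..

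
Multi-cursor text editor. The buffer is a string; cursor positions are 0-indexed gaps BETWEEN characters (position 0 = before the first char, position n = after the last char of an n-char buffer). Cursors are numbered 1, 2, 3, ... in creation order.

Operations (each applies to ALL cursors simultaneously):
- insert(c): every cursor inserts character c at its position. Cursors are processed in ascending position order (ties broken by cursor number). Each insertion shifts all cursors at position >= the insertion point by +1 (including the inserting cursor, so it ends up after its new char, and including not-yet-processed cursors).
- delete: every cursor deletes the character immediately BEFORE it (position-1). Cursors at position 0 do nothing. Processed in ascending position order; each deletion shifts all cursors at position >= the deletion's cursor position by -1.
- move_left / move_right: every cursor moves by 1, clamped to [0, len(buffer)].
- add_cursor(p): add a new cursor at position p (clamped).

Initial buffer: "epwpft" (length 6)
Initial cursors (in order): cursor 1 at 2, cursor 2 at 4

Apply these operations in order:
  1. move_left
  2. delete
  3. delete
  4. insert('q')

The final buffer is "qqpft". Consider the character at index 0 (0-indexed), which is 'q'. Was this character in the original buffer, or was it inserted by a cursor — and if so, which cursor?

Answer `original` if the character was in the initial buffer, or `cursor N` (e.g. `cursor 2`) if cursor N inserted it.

After op 1 (move_left): buffer="epwpft" (len 6), cursors c1@1 c2@3, authorship ......
After op 2 (delete): buffer="ppft" (len 4), cursors c1@0 c2@1, authorship ....
After op 3 (delete): buffer="pft" (len 3), cursors c1@0 c2@0, authorship ...
After op 4 (insert('q')): buffer="qqpft" (len 5), cursors c1@2 c2@2, authorship 12...
Authorship (.=original, N=cursor N): 1 2 . . .
Index 0: author = 1

Answer: cursor 1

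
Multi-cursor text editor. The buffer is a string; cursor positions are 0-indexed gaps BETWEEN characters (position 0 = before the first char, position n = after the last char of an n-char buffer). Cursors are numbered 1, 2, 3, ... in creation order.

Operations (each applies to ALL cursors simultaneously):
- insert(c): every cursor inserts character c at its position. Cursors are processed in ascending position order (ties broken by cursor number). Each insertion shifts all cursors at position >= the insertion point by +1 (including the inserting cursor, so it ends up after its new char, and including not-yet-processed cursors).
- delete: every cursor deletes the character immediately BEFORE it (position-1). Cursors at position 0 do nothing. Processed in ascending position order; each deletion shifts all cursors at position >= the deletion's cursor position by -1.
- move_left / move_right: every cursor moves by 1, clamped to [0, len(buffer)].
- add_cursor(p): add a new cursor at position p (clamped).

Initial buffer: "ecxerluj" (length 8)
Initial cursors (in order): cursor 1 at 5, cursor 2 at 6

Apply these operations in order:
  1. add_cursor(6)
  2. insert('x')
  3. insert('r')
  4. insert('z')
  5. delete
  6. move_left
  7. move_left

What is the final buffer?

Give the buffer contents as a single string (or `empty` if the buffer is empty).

Answer: ecxerxrlxxrruj

Derivation:
After op 1 (add_cursor(6)): buffer="ecxerluj" (len 8), cursors c1@5 c2@6 c3@6, authorship ........
After op 2 (insert('x')): buffer="ecxerxlxxuj" (len 11), cursors c1@6 c2@9 c3@9, authorship .....1.23..
After op 3 (insert('r')): buffer="ecxerxrlxxrruj" (len 14), cursors c1@7 c2@12 c3@12, authorship .....11.2323..
After op 4 (insert('z')): buffer="ecxerxrzlxxrrzzuj" (len 17), cursors c1@8 c2@15 c3@15, authorship .....111.232323..
After op 5 (delete): buffer="ecxerxrlxxrruj" (len 14), cursors c1@7 c2@12 c3@12, authorship .....11.2323..
After op 6 (move_left): buffer="ecxerxrlxxrruj" (len 14), cursors c1@6 c2@11 c3@11, authorship .....11.2323..
After op 7 (move_left): buffer="ecxerxrlxxrruj" (len 14), cursors c1@5 c2@10 c3@10, authorship .....11.2323..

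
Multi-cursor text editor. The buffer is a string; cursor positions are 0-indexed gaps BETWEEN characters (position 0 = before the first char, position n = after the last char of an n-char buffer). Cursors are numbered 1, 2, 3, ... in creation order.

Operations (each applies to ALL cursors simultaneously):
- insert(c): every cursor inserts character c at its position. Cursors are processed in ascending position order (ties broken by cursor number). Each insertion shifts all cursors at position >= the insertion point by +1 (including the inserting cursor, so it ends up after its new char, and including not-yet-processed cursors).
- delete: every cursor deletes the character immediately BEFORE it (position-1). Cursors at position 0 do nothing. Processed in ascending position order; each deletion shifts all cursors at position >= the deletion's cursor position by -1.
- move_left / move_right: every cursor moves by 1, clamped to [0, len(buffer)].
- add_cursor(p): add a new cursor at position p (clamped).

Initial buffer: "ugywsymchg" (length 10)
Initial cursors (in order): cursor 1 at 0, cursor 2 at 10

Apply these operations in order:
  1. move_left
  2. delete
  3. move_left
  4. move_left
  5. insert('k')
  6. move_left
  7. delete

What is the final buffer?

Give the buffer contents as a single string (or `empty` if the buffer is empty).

After op 1 (move_left): buffer="ugywsymchg" (len 10), cursors c1@0 c2@9, authorship ..........
After op 2 (delete): buffer="ugywsymcg" (len 9), cursors c1@0 c2@8, authorship .........
After op 3 (move_left): buffer="ugywsymcg" (len 9), cursors c1@0 c2@7, authorship .........
After op 4 (move_left): buffer="ugywsymcg" (len 9), cursors c1@0 c2@6, authorship .........
After op 5 (insert('k')): buffer="kugywsykmcg" (len 11), cursors c1@1 c2@8, authorship 1......2...
After op 6 (move_left): buffer="kugywsykmcg" (len 11), cursors c1@0 c2@7, authorship 1......2...
After op 7 (delete): buffer="kugywskmcg" (len 10), cursors c1@0 c2@6, authorship 1.....2...

Answer: kugywskmcg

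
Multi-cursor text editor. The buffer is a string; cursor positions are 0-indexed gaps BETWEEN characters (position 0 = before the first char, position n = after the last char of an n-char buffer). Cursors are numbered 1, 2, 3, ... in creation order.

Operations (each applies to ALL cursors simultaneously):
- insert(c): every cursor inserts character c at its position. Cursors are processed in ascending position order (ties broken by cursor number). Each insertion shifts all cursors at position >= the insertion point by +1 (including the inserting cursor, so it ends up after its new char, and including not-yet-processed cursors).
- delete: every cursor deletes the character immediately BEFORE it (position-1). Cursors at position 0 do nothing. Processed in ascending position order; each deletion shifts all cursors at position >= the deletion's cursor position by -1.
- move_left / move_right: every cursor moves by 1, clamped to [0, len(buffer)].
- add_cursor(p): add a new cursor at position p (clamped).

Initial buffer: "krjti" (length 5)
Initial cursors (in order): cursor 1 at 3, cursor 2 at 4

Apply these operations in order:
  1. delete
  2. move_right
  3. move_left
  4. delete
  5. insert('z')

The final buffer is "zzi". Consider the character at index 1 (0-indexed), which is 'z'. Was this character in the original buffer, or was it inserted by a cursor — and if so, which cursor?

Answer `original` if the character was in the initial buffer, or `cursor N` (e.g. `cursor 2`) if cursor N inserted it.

Answer: cursor 2

Derivation:
After op 1 (delete): buffer="kri" (len 3), cursors c1@2 c2@2, authorship ...
After op 2 (move_right): buffer="kri" (len 3), cursors c1@3 c2@3, authorship ...
After op 3 (move_left): buffer="kri" (len 3), cursors c1@2 c2@2, authorship ...
After op 4 (delete): buffer="i" (len 1), cursors c1@0 c2@0, authorship .
After op 5 (insert('z')): buffer="zzi" (len 3), cursors c1@2 c2@2, authorship 12.
Authorship (.=original, N=cursor N): 1 2 .
Index 1: author = 2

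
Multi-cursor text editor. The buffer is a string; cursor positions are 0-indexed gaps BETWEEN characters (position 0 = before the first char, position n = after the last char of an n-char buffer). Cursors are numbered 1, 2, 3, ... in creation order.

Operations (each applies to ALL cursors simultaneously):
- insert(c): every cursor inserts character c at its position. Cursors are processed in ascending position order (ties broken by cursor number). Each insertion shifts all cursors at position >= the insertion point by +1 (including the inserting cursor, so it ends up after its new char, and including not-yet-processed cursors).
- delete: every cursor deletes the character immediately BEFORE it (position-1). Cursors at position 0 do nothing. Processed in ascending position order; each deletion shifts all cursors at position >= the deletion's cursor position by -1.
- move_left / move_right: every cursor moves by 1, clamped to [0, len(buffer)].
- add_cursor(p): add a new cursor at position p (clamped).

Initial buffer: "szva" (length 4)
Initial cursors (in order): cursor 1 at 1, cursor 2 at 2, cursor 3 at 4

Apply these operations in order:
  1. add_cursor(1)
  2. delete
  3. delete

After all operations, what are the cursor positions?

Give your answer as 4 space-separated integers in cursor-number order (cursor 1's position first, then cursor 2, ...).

Answer: 0 0 0 0

Derivation:
After op 1 (add_cursor(1)): buffer="szva" (len 4), cursors c1@1 c4@1 c2@2 c3@4, authorship ....
After op 2 (delete): buffer="v" (len 1), cursors c1@0 c2@0 c4@0 c3@1, authorship .
After op 3 (delete): buffer="" (len 0), cursors c1@0 c2@0 c3@0 c4@0, authorship 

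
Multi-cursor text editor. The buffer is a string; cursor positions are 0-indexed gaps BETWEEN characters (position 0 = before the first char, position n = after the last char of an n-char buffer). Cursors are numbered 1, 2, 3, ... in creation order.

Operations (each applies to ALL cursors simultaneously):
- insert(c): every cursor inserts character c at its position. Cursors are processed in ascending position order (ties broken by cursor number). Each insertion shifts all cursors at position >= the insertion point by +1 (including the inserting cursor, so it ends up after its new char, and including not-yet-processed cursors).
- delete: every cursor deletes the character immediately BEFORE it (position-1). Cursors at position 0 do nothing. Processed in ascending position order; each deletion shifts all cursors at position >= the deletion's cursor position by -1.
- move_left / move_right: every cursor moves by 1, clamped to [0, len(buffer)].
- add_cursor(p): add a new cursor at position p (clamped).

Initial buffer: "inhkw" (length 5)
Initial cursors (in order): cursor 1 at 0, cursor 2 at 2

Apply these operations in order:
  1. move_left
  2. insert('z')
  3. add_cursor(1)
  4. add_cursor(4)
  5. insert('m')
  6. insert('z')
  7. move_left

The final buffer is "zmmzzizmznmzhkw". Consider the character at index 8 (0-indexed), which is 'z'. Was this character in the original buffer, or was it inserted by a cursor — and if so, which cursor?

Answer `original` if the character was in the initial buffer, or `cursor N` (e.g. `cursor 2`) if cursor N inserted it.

Answer: cursor 2

Derivation:
After op 1 (move_left): buffer="inhkw" (len 5), cursors c1@0 c2@1, authorship .....
After op 2 (insert('z')): buffer="ziznhkw" (len 7), cursors c1@1 c2@3, authorship 1.2....
After op 3 (add_cursor(1)): buffer="ziznhkw" (len 7), cursors c1@1 c3@1 c2@3, authorship 1.2....
After op 4 (add_cursor(4)): buffer="ziznhkw" (len 7), cursors c1@1 c3@1 c2@3 c4@4, authorship 1.2....
After op 5 (insert('m')): buffer="zmmizmnmhkw" (len 11), cursors c1@3 c3@3 c2@6 c4@8, authorship 113.22.4...
After op 6 (insert('z')): buffer="zmmzzizmznmzhkw" (len 15), cursors c1@5 c3@5 c2@9 c4@12, authorship 11313.222.44...
After op 7 (move_left): buffer="zmmzzizmznmzhkw" (len 15), cursors c1@4 c3@4 c2@8 c4@11, authorship 11313.222.44...
Authorship (.=original, N=cursor N): 1 1 3 1 3 . 2 2 2 . 4 4 . . .
Index 8: author = 2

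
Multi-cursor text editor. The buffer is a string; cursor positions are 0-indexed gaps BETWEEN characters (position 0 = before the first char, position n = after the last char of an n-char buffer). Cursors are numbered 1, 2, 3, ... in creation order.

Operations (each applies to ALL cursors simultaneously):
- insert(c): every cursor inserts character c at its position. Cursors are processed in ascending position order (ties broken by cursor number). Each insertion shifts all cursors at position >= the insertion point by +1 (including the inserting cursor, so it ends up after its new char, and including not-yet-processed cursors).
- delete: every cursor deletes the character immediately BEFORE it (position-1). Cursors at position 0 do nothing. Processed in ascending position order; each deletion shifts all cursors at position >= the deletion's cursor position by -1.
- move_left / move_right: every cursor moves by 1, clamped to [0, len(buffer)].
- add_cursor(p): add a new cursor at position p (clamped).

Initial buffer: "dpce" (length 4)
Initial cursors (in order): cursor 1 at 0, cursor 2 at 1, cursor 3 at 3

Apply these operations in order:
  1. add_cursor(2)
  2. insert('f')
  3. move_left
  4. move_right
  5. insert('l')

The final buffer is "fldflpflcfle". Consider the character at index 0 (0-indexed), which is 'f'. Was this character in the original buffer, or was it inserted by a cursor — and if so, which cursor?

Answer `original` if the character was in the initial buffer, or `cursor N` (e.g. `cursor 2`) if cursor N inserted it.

Answer: cursor 1

Derivation:
After op 1 (add_cursor(2)): buffer="dpce" (len 4), cursors c1@0 c2@1 c4@2 c3@3, authorship ....
After op 2 (insert('f')): buffer="fdfpfcfe" (len 8), cursors c1@1 c2@3 c4@5 c3@7, authorship 1.2.4.3.
After op 3 (move_left): buffer="fdfpfcfe" (len 8), cursors c1@0 c2@2 c4@4 c3@6, authorship 1.2.4.3.
After op 4 (move_right): buffer="fdfpfcfe" (len 8), cursors c1@1 c2@3 c4@5 c3@7, authorship 1.2.4.3.
After op 5 (insert('l')): buffer="fldflpflcfle" (len 12), cursors c1@2 c2@5 c4@8 c3@11, authorship 11.22.44.33.
Authorship (.=original, N=cursor N): 1 1 . 2 2 . 4 4 . 3 3 .
Index 0: author = 1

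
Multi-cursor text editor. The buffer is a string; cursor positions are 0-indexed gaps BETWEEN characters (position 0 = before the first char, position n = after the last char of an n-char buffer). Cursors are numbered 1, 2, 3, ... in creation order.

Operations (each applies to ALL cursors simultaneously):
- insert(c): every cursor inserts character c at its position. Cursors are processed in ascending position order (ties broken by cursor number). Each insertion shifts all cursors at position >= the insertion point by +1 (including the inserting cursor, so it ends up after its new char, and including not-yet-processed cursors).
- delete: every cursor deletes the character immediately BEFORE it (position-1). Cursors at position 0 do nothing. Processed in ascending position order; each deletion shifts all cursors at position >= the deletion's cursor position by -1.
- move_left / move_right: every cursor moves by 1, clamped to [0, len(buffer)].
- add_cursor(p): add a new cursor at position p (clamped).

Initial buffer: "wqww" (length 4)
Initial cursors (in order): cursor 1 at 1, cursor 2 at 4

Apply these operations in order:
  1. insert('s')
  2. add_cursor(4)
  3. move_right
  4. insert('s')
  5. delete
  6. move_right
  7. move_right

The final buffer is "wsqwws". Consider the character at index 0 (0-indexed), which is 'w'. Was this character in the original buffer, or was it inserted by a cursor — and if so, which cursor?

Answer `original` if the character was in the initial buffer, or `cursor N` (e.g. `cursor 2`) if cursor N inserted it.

Answer: original

Derivation:
After op 1 (insert('s')): buffer="wsqwws" (len 6), cursors c1@2 c2@6, authorship .1...2
After op 2 (add_cursor(4)): buffer="wsqwws" (len 6), cursors c1@2 c3@4 c2@6, authorship .1...2
After op 3 (move_right): buffer="wsqwws" (len 6), cursors c1@3 c3@5 c2@6, authorship .1...2
After op 4 (insert('s')): buffer="wsqswwsss" (len 9), cursors c1@4 c3@7 c2@9, authorship .1.1..322
After op 5 (delete): buffer="wsqwws" (len 6), cursors c1@3 c3@5 c2@6, authorship .1...2
After op 6 (move_right): buffer="wsqwws" (len 6), cursors c1@4 c2@6 c3@6, authorship .1...2
After op 7 (move_right): buffer="wsqwws" (len 6), cursors c1@5 c2@6 c3@6, authorship .1...2
Authorship (.=original, N=cursor N): . 1 . . . 2
Index 0: author = original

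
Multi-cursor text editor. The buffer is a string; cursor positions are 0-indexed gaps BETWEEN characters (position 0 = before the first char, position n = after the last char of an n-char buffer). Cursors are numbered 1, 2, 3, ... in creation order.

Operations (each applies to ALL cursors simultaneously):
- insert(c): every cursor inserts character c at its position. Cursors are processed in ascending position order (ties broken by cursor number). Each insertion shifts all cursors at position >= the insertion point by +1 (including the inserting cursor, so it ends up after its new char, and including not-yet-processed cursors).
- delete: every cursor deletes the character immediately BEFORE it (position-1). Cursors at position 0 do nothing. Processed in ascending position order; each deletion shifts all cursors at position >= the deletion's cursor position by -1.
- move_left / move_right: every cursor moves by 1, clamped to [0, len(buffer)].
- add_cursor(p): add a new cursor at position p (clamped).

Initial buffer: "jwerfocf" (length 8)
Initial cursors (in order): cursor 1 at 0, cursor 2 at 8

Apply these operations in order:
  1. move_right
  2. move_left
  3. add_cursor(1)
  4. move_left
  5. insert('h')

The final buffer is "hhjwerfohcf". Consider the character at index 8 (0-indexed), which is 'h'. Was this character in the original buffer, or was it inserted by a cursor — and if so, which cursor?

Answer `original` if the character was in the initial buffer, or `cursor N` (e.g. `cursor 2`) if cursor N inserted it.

Answer: cursor 2

Derivation:
After op 1 (move_right): buffer="jwerfocf" (len 8), cursors c1@1 c2@8, authorship ........
After op 2 (move_left): buffer="jwerfocf" (len 8), cursors c1@0 c2@7, authorship ........
After op 3 (add_cursor(1)): buffer="jwerfocf" (len 8), cursors c1@0 c3@1 c2@7, authorship ........
After op 4 (move_left): buffer="jwerfocf" (len 8), cursors c1@0 c3@0 c2@6, authorship ........
After op 5 (insert('h')): buffer="hhjwerfohcf" (len 11), cursors c1@2 c3@2 c2@9, authorship 13......2..
Authorship (.=original, N=cursor N): 1 3 . . . . . . 2 . .
Index 8: author = 2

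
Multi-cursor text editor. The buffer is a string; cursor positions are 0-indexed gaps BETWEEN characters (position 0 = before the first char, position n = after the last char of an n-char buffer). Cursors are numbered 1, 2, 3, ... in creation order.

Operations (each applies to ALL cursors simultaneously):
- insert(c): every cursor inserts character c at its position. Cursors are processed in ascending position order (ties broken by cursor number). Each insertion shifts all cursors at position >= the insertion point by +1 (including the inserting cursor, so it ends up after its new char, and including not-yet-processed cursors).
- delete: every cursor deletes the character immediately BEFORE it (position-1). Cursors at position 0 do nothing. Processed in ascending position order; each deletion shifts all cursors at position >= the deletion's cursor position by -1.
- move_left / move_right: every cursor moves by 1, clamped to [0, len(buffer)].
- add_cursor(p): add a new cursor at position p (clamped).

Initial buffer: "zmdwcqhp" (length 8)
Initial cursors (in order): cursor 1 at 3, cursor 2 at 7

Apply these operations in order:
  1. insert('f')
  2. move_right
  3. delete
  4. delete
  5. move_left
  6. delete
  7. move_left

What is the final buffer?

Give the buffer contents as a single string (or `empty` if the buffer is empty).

After op 1 (insert('f')): buffer="zmdfwcqhfp" (len 10), cursors c1@4 c2@9, authorship ...1....2.
After op 2 (move_right): buffer="zmdfwcqhfp" (len 10), cursors c1@5 c2@10, authorship ...1....2.
After op 3 (delete): buffer="zmdfcqhf" (len 8), cursors c1@4 c2@8, authorship ...1...2
After op 4 (delete): buffer="zmdcqh" (len 6), cursors c1@3 c2@6, authorship ......
After op 5 (move_left): buffer="zmdcqh" (len 6), cursors c1@2 c2@5, authorship ......
After op 6 (delete): buffer="zdch" (len 4), cursors c1@1 c2@3, authorship ....
After op 7 (move_left): buffer="zdch" (len 4), cursors c1@0 c2@2, authorship ....

Answer: zdch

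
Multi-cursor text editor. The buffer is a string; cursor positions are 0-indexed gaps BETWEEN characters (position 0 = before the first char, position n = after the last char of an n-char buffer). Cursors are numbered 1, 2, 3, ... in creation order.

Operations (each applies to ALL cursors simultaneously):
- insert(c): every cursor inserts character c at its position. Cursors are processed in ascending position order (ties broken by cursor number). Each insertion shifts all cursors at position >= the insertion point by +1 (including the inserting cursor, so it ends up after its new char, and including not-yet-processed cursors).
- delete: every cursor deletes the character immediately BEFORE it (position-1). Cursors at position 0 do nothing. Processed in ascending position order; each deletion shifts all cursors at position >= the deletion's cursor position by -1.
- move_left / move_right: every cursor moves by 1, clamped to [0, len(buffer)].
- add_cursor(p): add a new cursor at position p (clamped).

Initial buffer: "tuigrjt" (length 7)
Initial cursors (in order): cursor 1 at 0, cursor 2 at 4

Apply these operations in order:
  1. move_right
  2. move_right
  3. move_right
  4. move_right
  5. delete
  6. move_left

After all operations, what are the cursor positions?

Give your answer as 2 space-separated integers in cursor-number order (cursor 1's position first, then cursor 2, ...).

After op 1 (move_right): buffer="tuigrjt" (len 7), cursors c1@1 c2@5, authorship .......
After op 2 (move_right): buffer="tuigrjt" (len 7), cursors c1@2 c2@6, authorship .......
After op 3 (move_right): buffer="tuigrjt" (len 7), cursors c1@3 c2@7, authorship .......
After op 4 (move_right): buffer="tuigrjt" (len 7), cursors c1@4 c2@7, authorship .......
After op 5 (delete): buffer="tuirj" (len 5), cursors c1@3 c2@5, authorship .....
After op 6 (move_left): buffer="tuirj" (len 5), cursors c1@2 c2@4, authorship .....

Answer: 2 4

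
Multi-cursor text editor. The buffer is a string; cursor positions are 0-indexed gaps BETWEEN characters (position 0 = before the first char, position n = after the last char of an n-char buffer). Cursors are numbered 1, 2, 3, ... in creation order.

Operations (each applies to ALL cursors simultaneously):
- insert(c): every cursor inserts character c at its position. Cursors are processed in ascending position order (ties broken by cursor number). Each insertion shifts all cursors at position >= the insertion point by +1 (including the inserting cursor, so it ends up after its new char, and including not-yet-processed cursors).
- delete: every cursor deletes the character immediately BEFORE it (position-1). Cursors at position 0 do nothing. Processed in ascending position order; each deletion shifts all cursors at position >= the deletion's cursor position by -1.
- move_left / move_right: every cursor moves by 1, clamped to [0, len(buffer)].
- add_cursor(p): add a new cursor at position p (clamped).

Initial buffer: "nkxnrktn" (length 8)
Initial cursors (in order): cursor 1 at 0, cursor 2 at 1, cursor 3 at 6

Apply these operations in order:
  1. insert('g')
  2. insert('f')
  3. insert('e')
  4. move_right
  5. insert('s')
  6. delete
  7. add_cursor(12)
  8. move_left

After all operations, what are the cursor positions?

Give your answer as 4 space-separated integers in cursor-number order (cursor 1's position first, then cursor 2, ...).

After op 1 (insert('g')): buffer="gngkxnrkgtn" (len 11), cursors c1@1 c2@3 c3@9, authorship 1.2.....3..
After op 2 (insert('f')): buffer="gfngfkxnrkgftn" (len 14), cursors c1@2 c2@5 c3@12, authorship 11.22.....33..
After op 3 (insert('e')): buffer="gfengfekxnrkgfetn" (len 17), cursors c1@3 c2@7 c3@15, authorship 111.222.....333..
After op 4 (move_right): buffer="gfengfekxnrkgfetn" (len 17), cursors c1@4 c2@8 c3@16, authorship 111.222.....333..
After op 5 (insert('s')): buffer="gfensgfeksxnrkgfetsn" (len 20), cursors c1@5 c2@10 c3@19, authorship 111.1222.2....333.3.
After op 6 (delete): buffer="gfengfekxnrkgfetn" (len 17), cursors c1@4 c2@8 c3@16, authorship 111.222.....333..
After op 7 (add_cursor(12)): buffer="gfengfekxnrkgfetn" (len 17), cursors c1@4 c2@8 c4@12 c3@16, authorship 111.222.....333..
After op 8 (move_left): buffer="gfengfekxnrkgfetn" (len 17), cursors c1@3 c2@7 c4@11 c3@15, authorship 111.222.....333..

Answer: 3 7 15 11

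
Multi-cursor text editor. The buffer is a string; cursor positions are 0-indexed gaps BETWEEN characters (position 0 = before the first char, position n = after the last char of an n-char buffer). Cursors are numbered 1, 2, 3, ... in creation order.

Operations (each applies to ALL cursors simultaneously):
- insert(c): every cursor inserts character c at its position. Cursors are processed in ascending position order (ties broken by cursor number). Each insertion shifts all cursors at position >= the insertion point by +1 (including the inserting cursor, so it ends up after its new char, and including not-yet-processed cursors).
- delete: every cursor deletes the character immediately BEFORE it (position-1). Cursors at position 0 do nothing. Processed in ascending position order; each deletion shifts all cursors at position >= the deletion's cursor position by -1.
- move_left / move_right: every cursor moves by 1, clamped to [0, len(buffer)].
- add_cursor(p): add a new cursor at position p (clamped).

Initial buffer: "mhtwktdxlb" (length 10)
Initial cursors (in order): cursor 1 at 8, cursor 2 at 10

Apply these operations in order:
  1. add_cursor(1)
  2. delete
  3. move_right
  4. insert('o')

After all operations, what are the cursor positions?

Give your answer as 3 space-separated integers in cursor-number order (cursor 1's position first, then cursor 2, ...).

Answer: 10 10 2

Derivation:
After op 1 (add_cursor(1)): buffer="mhtwktdxlb" (len 10), cursors c3@1 c1@8 c2@10, authorship ..........
After op 2 (delete): buffer="htwktdl" (len 7), cursors c3@0 c1@6 c2@7, authorship .......
After op 3 (move_right): buffer="htwktdl" (len 7), cursors c3@1 c1@7 c2@7, authorship .......
After op 4 (insert('o')): buffer="hotwktdloo" (len 10), cursors c3@2 c1@10 c2@10, authorship .3......12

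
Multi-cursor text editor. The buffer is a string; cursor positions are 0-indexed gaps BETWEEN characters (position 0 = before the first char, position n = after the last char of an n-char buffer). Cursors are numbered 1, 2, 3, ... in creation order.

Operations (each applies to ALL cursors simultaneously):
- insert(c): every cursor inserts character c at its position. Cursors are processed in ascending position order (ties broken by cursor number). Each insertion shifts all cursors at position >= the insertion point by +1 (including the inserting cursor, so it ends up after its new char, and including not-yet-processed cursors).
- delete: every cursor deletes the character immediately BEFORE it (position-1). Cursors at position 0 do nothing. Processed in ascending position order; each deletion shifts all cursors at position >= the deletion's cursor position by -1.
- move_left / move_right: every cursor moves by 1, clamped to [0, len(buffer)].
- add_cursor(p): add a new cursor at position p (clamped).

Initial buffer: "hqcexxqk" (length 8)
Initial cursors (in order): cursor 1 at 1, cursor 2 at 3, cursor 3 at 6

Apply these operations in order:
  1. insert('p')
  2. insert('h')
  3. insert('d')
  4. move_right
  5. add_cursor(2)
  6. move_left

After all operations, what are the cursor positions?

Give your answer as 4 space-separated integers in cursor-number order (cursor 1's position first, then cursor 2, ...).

After op 1 (insert('p')): buffer="hpqcpexxpqk" (len 11), cursors c1@2 c2@5 c3@9, authorship .1..2...3..
After op 2 (insert('h')): buffer="hphqcphexxphqk" (len 14), cursors c1@3 c2@7 c3@12, authorship .11..22...33..
After op 3 (insert('d')): buffer="hphdqcphdexxphdqk" (len 17), cursors c1@4 c2@9 c3@15, authorship .111..222...333..
After op 4 (move_right): buffer="hphdqcphdexxphdqk" (len 17), cursors c1@5 c2@10 c3@16, authorship .111..222...333..
After op 5 (add_cursor(2)): buffer="hphdqcphdexxphdqk" (len 17), cursors c4@2 c1@5 c2@10 c3@16, authorship .111..222...333..
After op 6 (move_left): buffer="hphdqcphdexxphdqk" (len 17), cursors c4@1 c1@4 c2@9 c3@15, authorship .111..222...333..

Answer: 4 9 15 1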